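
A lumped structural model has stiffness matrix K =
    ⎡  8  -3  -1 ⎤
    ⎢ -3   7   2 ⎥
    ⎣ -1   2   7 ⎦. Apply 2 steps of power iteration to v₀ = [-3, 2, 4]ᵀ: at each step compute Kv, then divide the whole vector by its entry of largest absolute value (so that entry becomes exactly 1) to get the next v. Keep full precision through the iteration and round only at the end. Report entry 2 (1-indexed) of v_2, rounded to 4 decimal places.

-0.9725

Kv0 = (-34.00000, 31.00000, 35.00000); divide by 35.00000 → v1 = (-0.97143, 0.88571, 1.00000)
Kv1 = (-11.42857, 11.11429, 9.74286); divide by -11.42857 → v2 = (1.00000, -0.97250, -0.85250)
Requested entry of v2: 389/-400 = -0.9725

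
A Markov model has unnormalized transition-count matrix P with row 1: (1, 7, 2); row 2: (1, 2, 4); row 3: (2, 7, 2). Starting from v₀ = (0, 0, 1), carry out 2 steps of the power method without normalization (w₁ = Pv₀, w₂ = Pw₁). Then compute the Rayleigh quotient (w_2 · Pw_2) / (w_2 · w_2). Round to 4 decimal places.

λ ≈ 7.6787

w1 = Pv₀ = (1·0 + 7·0 + 2·1; 1·0 + 2·0 + 4·1; 2·0 + 7·0 + 2·1) = (2, 4, 2)
w2 = Pw1 = (1·2 + 7·4 + 2·2; 1·2 + 2·4 + 4·2; 2·2 + 7·4 + 2·2) = (34, 18, 36)
Pw2 = (232, 214, 266)
w2·Pw2 = 34·232 + 18·214 + 36·266 = 21316; w2·w2 = 34·34 + 18·18 + 36·36 = 2776
λ ≈ 21316/2776 = 7.6787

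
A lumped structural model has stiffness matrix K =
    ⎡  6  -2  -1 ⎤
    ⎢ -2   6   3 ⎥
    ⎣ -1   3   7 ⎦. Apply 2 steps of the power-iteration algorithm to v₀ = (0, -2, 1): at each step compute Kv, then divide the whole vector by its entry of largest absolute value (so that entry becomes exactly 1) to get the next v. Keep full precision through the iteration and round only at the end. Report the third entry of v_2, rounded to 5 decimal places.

0.40351

Kv0 = (3.000000, -9.000000, 1.000000); divide by -9.000000 → v1 = (-0.333333, 1.000000, -0.111111)
Kv1 = (-3.888889, 6.333333, 2.555556); divide by 6.333333 → v2 = (-0.614035, 1.000000, 0.403509)
Requested entry of v2: -23/-57 = 0.40351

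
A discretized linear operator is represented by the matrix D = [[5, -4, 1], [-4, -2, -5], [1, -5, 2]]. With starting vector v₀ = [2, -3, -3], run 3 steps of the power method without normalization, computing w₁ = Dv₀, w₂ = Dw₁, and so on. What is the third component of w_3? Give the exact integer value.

791

w1 = Dv₀ = (19, 13, 11)
w2 = Dw1 = (54, -157, -24)
w3 = Dw2 = (874, 218, 791)
The requested component of w3 is 791.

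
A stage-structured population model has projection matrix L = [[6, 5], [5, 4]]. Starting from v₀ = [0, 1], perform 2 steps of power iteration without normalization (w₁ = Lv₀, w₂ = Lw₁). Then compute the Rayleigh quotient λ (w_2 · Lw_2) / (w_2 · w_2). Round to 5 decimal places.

w1 = Lv₀ = (6·0 + 5·1; 5·0 + 4·1) = (5, 4)
w2 = Lw1 = (6·5 + 5·4; 5·5 + 4·4) = (50, 41)
Lw2 = (505, 414)
w2·Lw2 = 50·505 + 41·414 = 42224; w2·w2 = 50·50 + 41·41 = 4181
λ ≈ 42224/4181 = 10.09902

λ ≈ 10.09902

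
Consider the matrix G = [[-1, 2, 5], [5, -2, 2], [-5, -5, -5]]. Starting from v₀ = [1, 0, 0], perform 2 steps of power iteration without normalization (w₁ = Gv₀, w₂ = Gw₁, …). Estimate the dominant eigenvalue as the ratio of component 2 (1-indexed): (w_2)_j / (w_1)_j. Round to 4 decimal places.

w1 = Gv₀ = ((-1)·1 + 2·0 + 5·0; 5·1 + (-2)·0 + 2·0; (-5)·1 + (-5)·0 + (-5)·0) = (-1, 5, -5)
w2 = Gw1 = ((-1)·(-1) + 2·5 + 5·(-5); 5·(-1) + (-2)·5 + 2·(-5); (-5)·(-1) + (-5)·5 + (-5)·(-5)) = (-14, -25, 5)
Ratio at component: -25 / 5 = -5.0000

-5.0000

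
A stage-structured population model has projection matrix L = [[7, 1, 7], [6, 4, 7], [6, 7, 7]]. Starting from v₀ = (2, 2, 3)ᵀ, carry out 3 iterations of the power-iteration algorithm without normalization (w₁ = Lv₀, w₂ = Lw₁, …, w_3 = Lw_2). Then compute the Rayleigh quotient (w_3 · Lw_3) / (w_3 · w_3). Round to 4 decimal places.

17.4735

w1 = Lv₀ = (37, 41, 47)
w2 = Lw1 = (629, 715, 838)
w3 = Lw2 = (10984, 12500, 14645)
Lw3 = (191903, 218419, 255919)
w3·Lw3 = 10984·191903 + 12500·218419 + 14645·255919 = 8586033807; w3·w3 = 10984·10984 + 12500·12500 + 14645·14645 = 491374281
λ ≈ 8586033807/491374281 = 17.4735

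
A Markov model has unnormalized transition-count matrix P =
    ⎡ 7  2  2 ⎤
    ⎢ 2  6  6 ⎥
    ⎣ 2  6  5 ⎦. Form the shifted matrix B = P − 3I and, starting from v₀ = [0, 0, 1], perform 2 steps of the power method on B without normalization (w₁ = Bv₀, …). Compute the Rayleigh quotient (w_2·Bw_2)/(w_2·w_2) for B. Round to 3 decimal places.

9.565

B = P − 3I has rows (4, 2, 2); (2, 3, 6); (2, 6, 2)
w1 = Bv₀ = (2, 6, 2)
w2 = Bw1 = (24, 34, 44)
Bw2 = (252, 414, 340)
w2·Bw2 = 35084; w2·w2 = 3668; μ ≈ 35084/3668 = 9.565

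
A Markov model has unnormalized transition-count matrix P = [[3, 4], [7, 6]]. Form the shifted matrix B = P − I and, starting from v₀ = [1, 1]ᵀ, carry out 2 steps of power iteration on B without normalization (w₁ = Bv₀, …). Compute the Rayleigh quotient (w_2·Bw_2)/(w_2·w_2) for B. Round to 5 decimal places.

B = P − I has rows (2, 4); (7, 5)
w1 = Bv₀ = (6, 12)
w2 = Bw1 = (60, 102)
Bw2 = (528, 930)
w2·Bw2 = 126540; w2·w2 = 14004; μ ≈ 126540/14004 = 9.03599

μ ≈ 9.03599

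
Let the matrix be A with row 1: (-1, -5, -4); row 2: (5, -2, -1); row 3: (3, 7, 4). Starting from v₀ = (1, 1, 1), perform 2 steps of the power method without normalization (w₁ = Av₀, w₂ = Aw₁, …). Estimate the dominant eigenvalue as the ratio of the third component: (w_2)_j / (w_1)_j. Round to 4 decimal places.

2.8571

w1 = Av₀ = (-10, 2, 14)
w2 = Aw1 = (-56, -68, 40)
Ratio at component: 40 / 14 = 2.8571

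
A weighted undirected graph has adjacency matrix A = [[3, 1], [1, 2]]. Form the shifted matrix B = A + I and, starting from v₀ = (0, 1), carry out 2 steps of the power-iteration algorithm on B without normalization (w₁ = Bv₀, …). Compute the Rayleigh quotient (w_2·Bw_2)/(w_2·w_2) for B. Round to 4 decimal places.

4.2685

B = A + I has rows (4, 1); (1, 3)
w1 = Bv₀ = (1, 3)
w2 = Bw1 = (7, 10)
Bw2 = (38, 37)
w2·Bw2 = 636; w2·w2 = 149; μ ≈ 636/149 = 4.2685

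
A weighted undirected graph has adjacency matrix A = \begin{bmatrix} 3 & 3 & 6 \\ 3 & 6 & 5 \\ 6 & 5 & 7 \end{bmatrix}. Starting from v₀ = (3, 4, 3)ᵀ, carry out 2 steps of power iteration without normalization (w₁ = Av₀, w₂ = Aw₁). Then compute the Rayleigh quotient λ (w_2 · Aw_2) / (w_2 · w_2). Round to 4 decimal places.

15.0575

w1 = Av₀ = (39, 48, 59)
w2 = Aw1 = (615, 700, 887)
Aw2 = (9267, 10480, 13399)
w2·Aw2 = 615·9267 + 700·10480 + 887·13399 = 24920118; w2·w2 = 615·615 + 700·700 + 887·887 = 1654994
λ ≈ 24920118/1654994 = 15.0575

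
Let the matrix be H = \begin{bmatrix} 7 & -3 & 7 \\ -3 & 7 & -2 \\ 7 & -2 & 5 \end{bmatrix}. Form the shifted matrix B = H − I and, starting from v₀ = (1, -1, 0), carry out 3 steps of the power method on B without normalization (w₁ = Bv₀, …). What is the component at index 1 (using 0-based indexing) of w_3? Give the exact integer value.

-1260

B = H − I has rows (6, -3, 7); (-3, 6, -2); (7, -2, 4)
w1 = Bv₀ = (6·1 + (-3)·(-1) + 7·0; (-3)·1 + 6·(-1) + (-2)·0; 7·1 + (-2)·(-1) + 4·0) = (9, -9, 9)
w2 = Bw1 = (6·9 + (-3)·(-9) + 7·9; (-3)·9 + 6·(-9) + (-2)·9; 7·9 + (-2)·(-9) + 4·9) = (144, -99, 117)
w3 = Bw2 = (1980, -1260, 1674)
Requested component of w3: -1260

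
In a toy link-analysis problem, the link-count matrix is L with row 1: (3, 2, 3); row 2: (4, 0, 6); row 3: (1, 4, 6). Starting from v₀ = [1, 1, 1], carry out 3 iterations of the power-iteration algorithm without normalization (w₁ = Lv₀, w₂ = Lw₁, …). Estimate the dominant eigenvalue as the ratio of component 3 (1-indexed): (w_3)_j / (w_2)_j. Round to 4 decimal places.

w1 = Lv₀ = (3·1 + 2·1 + 3·1; 4·1 + 0·1 + 6·1; 1·1 + 4·1 + 6·1) = (8, 10, 11)
w2 = Lw1 = (3·8 + 2·10 + 3·11; 4·8 + 0·10 + 6·11; 1·8 + 4·10 + 6·11) = (77, 98, 114)
w3 = Lw2 = (769, 992, 1153)
Ratio at component: 1153 / 114 = 10.1140

λ ≈ 10.1140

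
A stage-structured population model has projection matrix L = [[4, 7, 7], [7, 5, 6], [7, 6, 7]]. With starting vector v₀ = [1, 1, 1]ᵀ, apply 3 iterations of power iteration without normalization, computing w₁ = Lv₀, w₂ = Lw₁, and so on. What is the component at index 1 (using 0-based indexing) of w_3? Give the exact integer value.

6290

w1 = Lv₀ = (4·1 + 7·1 + 7·1; 7·1 + 5·1 + 6·1; 7·1 + 6·1 + 7·1) = (18, 18, 20)
w2 = Lw1 = (4·18 + 7·18 + 7·20; 7·18 + 5·18 + 6·20; 7·18 + 6·18 + 7·20) = (338, 336, 374)
w3 = Lw2 = (6322, 6290, 7000)
The requested component of w3 is 6290.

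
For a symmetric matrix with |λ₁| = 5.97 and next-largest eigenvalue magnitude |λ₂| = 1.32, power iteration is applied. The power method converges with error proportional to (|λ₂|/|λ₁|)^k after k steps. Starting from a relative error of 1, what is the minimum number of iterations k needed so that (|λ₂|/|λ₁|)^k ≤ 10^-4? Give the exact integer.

|λ₂/λ₁| = 1.32/5.97 = 0.22111
Need k ≥ ln(10^-4) / ln(0.22111) = -9.2103 / -1.5091 ≈ 6.103
Smallest integer k satisfying the bound: 7

7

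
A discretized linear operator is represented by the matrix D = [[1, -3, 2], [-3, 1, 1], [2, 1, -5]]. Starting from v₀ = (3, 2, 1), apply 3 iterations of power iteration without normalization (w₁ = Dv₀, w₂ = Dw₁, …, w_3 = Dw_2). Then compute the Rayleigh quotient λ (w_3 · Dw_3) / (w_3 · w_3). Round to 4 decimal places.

w1 = Dv₀ = (-1, -6, 3)
w2 = Dw1 = (23, 0, -23)
w3 = Dw2 = (-23, -92, 161)
Dw3 = (575, 138, -943)
w3·Dw3 = (-23)·575 + (-92)·138 + 161·(-943) = -177744; w3·w3 = (-23)·(-23) + (-92)·(-92) + 161·161 = 34914
λ ≈ -177744/34914 = -5.0909

-5.0909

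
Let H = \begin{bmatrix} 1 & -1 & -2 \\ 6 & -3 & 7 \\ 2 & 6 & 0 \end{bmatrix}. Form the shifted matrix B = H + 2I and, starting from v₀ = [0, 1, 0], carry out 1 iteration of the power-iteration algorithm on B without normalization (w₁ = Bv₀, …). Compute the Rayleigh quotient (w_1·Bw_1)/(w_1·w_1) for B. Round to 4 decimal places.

B = H + 2I has rows (3, -1, -2); (6, -1, 7); (2, 6, 2)
w1 = Bv₀ = (3·0 + (-1)·1 + (-2)·0; 6·0 + (-1)·1 + 7·0; 2·0 + 6·1 + 2·0) = (-1, -1, 6)
Bw1 = (-14, 37, 4)
w1·Bw1 = 1; w1·w1 = 38; μ ≈ 1/38 = 0.0263

0.0263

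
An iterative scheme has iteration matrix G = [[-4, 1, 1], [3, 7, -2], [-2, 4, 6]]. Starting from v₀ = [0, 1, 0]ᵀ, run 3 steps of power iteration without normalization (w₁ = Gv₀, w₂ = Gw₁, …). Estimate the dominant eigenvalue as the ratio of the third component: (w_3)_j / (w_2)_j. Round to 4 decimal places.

w1 = Gv₀ = (1, 7, 4)
w2 = Gw1 = (7, 44, 50)
w3 = Gw2 = (66, 229, 462)
Ratio at component: 462 / 50 = 9.2400

λ ≈ 9.2400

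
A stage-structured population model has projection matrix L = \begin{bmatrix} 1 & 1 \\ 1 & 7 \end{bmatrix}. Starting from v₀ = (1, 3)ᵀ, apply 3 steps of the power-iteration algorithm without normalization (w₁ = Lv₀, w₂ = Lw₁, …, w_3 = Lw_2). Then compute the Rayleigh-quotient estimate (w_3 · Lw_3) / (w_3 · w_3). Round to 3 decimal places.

w1 = Lv₀ = (4, 22)
w2 = Lw1 = (26, 158)
w3 = Lw2 = (184, 1132)
Lw3 = (1316, 8108)
w3·Lw3 = 184·1316 + 1132·8108 = 9420400; w3·w3 = 184·184 + 1132·1132 = 1315280
λ ≈ 9420400/1315280 = 7.162

λ ≈ 7.162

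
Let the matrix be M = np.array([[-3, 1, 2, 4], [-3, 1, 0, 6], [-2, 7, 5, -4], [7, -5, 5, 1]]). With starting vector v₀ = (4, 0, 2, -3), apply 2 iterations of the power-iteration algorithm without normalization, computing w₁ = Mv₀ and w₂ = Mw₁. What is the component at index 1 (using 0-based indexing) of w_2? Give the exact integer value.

w1 = Mv₀ = ((-3)·4 + 1·0 + 2·2 + 4·(-3); (-3)·4 + 1·0 + 0·2 + 6·(-3); (-2)·4 + 7·0 + 5·2 + (-4)·(-3); 7·4 + (-5)·0 + 5·2 + 1·(-3)) = (-20, -30, 14, 35)
w2 = Mw1 = ((-3)·(-20) + 1·(-30) + 2·14 + 4·35; (-3)·(-20) + 1·(-30) + 0·14 + 6·35; (-2)·(-20) + 7·(-30) + 5·14 + (-4)·35; 7·(-20) + (-5)·(-30) + 5·14 + 1·35) = (198, 240, -240, 115)
The requested component of w2 is 240.

240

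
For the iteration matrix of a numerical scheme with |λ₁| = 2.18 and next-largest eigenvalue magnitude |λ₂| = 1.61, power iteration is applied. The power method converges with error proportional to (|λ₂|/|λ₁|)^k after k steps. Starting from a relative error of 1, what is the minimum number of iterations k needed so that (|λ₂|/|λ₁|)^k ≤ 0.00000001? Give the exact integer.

61

|λ₂/λ₁| = 1.61/2.18 = 0.73853
Need k ≥ ln(0.00000001) / ln(0.73853) = -18.4207 / -0.3031 ≈ 60.776
Smallest integer k satisfying the bound: 61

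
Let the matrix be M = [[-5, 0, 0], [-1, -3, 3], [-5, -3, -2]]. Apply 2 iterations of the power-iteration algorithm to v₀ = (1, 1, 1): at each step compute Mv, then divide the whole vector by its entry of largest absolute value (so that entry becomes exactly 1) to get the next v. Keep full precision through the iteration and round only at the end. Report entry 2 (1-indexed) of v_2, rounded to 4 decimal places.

Mv0 = (-5.00000, -1.00000, -10.00000); divide by -10.00000 → v1 = (0.50000, 0.10000, 1.00000)
Mv1 = (-2.50000, 2.20000, -4.80000); divide by -4.80000 → v2 = (0.52083, -0.45833, 1.00000)
Requested entry of v2: -22/48 = -0.4583

-0.4583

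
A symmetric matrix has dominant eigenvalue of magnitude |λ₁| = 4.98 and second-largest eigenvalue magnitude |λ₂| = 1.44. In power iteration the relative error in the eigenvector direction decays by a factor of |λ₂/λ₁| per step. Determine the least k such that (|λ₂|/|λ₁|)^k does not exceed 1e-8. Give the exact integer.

|λ₂/λ₁| = 1.44/4.98 = 0.28916
Need k ≥ ln(1e-8) / ln(0.28916) = -18.4207 / -1.2408 ≈ 14.846
Smallest integer k satisfying the bound: 15

15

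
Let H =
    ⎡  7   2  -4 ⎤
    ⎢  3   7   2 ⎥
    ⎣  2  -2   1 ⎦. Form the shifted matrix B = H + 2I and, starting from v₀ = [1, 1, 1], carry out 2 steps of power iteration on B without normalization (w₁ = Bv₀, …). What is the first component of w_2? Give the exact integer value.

B = H + 2I has rows (9, 2, -4); (3, 9, 2); (2, -2, 3)
w1 = Bv₀ = (7, 14, 3)
w2 = Bw1 = (79, 153, -5)
Requested component of w2: 79

79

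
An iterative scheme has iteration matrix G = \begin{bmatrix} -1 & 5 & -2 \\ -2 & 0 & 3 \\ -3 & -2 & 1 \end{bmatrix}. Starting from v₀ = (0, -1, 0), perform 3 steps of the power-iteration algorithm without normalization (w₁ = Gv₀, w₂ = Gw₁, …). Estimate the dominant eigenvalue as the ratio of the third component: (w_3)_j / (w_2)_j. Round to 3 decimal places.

w1 = Gv₀ = (-5, 0, 2)
w2 = Gw1 = (1, 16, 17)
w3 = Gw2 = (45, 49, -18)
Ratio at component: -18 / 17 = -1.059

-1.059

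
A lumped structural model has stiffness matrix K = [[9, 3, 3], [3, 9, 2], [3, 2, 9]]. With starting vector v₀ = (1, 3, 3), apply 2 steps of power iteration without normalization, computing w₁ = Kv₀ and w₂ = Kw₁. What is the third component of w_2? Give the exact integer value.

477

w1 = Kv₀ = (9·1 + 3·3 + 3·3; 3·1 + 9·3 + 2·3; 3·1 + 2·3 + 9·3) = (27, 36, 36)
w2 = Kw1 = (9·27 + 3·36 + 3·36; 3·27 + 9·36 + 2·36; 3·27 + 2·36 + 9·36) = (459, 477, 477)
The requested component of w2 is 477.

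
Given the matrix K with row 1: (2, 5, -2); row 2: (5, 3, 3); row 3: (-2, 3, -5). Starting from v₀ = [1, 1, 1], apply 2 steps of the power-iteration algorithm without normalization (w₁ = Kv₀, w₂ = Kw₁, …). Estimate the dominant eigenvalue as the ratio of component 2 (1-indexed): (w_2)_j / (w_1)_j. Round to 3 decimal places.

w1 = Kv₀ = (5, 11, -4)
w2 = Kw1 = (73, 46, 43)
Ratio at component: 46 / 11 = 4.182

λ ≈ 4.182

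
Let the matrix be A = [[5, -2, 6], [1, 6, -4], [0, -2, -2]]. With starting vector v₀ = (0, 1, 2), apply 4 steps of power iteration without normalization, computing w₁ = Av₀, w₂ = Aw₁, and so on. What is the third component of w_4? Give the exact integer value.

-20

w1 = Av₀ = (5·0 + (-2)·1 + 6·2; 1·0 + 6·1 + (-4)·2; 0·0 + (-2)·1 + (-2)·2) = (10, -2, -6)
w2 = Aw1 = (5·10 + (-2)·(-2) + 6·(-6); 1·10 + 6·(-2) + (-4)·(-6); 0·10 + (-2)·(-2) + (-2)·(-6)) = (18, 22, 16)
w3 = Aw2 = (142, 86, -76)
w4 = Aw3 = (82, 962, -20)
The requested component of w4 is -20.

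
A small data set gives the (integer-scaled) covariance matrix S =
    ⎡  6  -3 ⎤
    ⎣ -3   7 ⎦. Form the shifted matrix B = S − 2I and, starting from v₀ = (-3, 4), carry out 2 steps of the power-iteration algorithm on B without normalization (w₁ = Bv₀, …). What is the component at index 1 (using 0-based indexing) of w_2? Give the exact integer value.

217

B = S − 2I has rows (4, -3); (-3, 5)
w1 = Bv₀ = (-24, 29)
w2 = Bw1 = (-183, 217)
Requested component of w2: 217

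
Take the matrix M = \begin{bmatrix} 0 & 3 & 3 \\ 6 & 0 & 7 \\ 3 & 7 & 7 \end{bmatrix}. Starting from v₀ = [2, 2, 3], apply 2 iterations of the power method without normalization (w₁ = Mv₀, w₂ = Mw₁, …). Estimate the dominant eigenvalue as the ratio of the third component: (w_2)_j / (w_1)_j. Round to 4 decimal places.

w1 = Mv₀ = (15, 33, 41)
w2 = Mw1 = (222, 377, 563)
Ratio at component: 563 / 41 = 13.7317

13.7317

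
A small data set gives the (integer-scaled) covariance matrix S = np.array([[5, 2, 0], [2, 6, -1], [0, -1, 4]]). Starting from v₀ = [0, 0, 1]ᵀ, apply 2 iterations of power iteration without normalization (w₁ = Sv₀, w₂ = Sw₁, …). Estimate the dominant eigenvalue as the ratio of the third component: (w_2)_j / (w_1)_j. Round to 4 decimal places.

w1 = Sv₀ = (5·0 + 2·0 + 0·1; 2·0 + 6·0 + (-1)·1; 0·0 + (-1)·0 + 4·1) = (0, -1, 4)
w2 = Sw1 = (5·0 + 2·(-1) + 0·4; 2·0 + 6·(-1) + (-1)·4; 0·0 + (-1)·(-1) + 4·4) = (-2, -10, 17)
Ratio at component: 17 / 4 = 4.2500

4.2500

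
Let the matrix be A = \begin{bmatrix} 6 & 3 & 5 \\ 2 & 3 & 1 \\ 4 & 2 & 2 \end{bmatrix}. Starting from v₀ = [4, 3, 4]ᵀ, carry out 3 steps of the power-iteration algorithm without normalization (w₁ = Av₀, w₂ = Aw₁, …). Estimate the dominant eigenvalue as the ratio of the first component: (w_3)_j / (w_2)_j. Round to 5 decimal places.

λ ≈ 10.08098

w1 = Av₀ = (6·4 + 3·3 + 5·4; 2·4 + 3·3 + 1·4; 4·4 + 2·3 + 2·4) = (53, 21, 30)
w2 = Aw1 = (6·53 + 3·21 + 5·30; 2·53 + 3·21 + 1·30; 4·53 + 2·21 + 2·30) = (531, 199, 314)
w3 = Aw2 = (5353, 1973, 3150)
Ratio at component: 5353 / 531 = 10.08098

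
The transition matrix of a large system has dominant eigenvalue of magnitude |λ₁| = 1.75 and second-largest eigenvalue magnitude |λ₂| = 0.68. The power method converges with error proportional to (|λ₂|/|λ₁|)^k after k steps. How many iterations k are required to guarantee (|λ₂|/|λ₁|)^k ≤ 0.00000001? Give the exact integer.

20

|λ₂/λ₁| = 0.68/1.75 = 0.38857
Need k ≥ ln(0.00000001) / ln(0.38857) = -18.4207 / -0.9453 ≈ 19.487
Smallest integer k satisfying the bound: 20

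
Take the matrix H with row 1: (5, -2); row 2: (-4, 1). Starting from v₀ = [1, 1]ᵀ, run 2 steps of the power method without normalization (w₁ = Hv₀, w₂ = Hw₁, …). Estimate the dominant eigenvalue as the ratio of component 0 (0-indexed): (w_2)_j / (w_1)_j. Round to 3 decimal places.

7.000

w1 = Hv₀ = (5·1 + (-2)·1; (-4)·1 + 1·1) = (3, -3)
w2 = Hw1 = (5·3 + (-2)·(-3); (-4)·3 + 1·(-3)) = (21, -15)
Ratio at component: 21 / 3 = 7.000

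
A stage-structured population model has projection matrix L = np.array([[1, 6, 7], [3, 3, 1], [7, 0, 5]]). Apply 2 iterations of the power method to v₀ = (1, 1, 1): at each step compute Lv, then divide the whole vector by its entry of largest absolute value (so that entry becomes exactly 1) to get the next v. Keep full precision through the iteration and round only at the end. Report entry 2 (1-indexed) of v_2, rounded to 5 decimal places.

Lv0 = (14.000000, 7.000000, 12.000000); divide by 14.000000 → v1 = (1.000000, 0.500000, 0.857143)
Lv1 = (10.000000, 5.357143, 11.285714); divide by 11.285714 → v2 = (0.886076, 0.474684, 1.000000)
Requested entry of v2: 75/158 = 0.47468

0.47468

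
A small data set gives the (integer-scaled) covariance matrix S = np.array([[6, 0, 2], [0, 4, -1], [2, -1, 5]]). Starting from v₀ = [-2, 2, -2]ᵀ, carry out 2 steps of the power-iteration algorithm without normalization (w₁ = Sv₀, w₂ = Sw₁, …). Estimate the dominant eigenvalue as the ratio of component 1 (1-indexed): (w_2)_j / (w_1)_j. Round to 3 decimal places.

w1 = Sv₀ = (6·(-2) + 0·2 + 2·(-2); 0·(-2) + 4·2 + (-1)·(-2); 2·(-2) + (-1)·2 + 5·(-2)) = (-16, 10, -16)
w2 = Sw1 = (6·(-16) + 0·10 + 2·(-16); 0·(-16) + 4·10 + (-1)·(-16); 2·(-16) + (-1)·10 + 5·(-16)) = (-128, 56, -122)
Ratio at component: -128 / -16 = 8.000

8.000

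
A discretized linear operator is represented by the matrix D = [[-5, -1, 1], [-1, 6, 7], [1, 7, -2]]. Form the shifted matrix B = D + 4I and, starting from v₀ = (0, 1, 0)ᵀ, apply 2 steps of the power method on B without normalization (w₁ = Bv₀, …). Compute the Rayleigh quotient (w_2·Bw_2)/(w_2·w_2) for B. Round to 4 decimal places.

μ ≈ 14.0626

B = D + 4I has rows (-1, -1, 1); (-1, 10, 7); (1, 7, 2)
w1 = Bv₀ = ((-1)·0 + (-1)·1 + 1·0; (-1)·0 + 10·1 + 7·0; 1·0 + 7·1 + 2·0) = (-1, 10, 7)
w2 = Bw1 = ((-1)·(-1) + (-1)·10 + 1·7; (-1)·(-1) + 10·10 + 7·7; 1·(-1) + 7·10 + 2·7) = (-2, 150, 83)
Bw2 = (-65, 2083, 1214)
w2·Bw2 = 413342; w2·w2 = 29393; μ ≈ 413342/29393 = 14.0626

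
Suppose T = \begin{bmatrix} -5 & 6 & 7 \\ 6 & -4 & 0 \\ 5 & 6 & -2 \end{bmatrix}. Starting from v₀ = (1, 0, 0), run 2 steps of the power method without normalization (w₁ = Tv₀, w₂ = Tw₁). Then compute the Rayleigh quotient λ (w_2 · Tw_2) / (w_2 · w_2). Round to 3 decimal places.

λ ≈ -9.818

w1 = Tv₀ = (-5, 6, 5)
w2 = Tw1 = (96, -54, 1)
Tw2 = (-797, 792, 154)
w2·Tw2 = 96·(-797) + (-54)·792 + 1·154 = -119126; w2·w2 = 96·96 + (-54)·(-54) + 1·1 = 12133
λ ≈ -119126/12133 = -9.818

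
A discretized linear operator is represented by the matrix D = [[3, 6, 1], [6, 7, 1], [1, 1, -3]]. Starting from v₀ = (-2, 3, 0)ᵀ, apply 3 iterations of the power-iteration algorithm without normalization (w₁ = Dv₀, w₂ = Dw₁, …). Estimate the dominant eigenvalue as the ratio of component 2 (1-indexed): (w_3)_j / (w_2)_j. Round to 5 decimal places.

w1 = Dv₀ = (12, 9, 1)
w2 = Dw1 = (91, 136, 18)
w3 = Dw2 = (1107, 1516, 173)
Ratio at component: 1516 / 136 = 11.14706

λ ≈ 11.14706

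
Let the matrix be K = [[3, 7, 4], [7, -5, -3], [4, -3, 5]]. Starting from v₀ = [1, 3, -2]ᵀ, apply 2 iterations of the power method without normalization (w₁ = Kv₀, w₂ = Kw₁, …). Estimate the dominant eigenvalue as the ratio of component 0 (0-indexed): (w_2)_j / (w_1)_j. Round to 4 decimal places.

-1.6250

w1 = Kv₀ = (16, -2, -15)
w2 = Kw1 = (-26, 167, -5)
Ratio at component: -26 / 16 = -1.6250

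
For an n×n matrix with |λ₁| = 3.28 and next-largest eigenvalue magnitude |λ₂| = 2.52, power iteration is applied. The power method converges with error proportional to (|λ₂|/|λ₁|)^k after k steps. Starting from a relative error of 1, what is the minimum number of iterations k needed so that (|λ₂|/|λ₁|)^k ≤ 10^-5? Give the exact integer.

44

|λ₂/λ₁| = 2.52/3.28 = 0.76829
Need k ≥ ln(10^-5) / ln(0.76829) = -11.5129 / -0.2636 ≈ 43.678
Smallest integer k satisfying the bound: 44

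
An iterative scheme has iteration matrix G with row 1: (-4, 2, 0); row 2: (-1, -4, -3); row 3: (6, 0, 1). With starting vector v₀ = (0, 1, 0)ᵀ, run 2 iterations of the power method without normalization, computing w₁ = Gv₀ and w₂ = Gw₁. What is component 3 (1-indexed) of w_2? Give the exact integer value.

12

w1 = Gv₀ = ((-4)·0 + 2·1 + 0·0; (-1)·0 + (-4)·1 + (-3)·0; 6·0 + 0·1 + 1·0) = (2, -4, 0)
w2 = Gw1 = ((-4)·2 + 2·(-4) + 0·0; (-1)·2 + (-4)·(-4) + (-3)·0; 6·2 + 0·(-4) + 1·0) = (-16, 14, 12)
The requested component of w2 is 12.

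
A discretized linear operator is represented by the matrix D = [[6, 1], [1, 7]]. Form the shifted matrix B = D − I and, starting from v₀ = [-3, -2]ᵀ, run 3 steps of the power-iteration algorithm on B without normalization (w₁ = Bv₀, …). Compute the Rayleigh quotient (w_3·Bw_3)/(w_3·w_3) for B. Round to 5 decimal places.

μ ≈ 6.57925

B = D − I has rows (5, 1); (1, 6)
w1 = Bv₀ = (5·(-3) + 1·(-2); 1·(-3) + 6·(-2)) = (-17, -15)
w2 = Bw1 = (5·(-17) + 1·(-15); 1·(-17) + 6·(-15)) = (-100, -107)
w3 = Bw2 = (-607, -742)
Bw3 = (-3777, -5059)
w3·Bw3 = 6046417; w3·w3 = 919013; μ ≈ 6046417/919013 = 6.57925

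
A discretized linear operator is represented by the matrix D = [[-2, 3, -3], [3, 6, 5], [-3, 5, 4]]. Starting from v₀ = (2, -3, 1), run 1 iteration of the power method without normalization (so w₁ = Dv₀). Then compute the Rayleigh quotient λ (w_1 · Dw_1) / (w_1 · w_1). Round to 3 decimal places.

w1 = Dv₀ = (-16, -7, -17)
Dw1 = (62, -175, -55)
w1·Dw1 = (-16)·62 + (-7)·(-175) + (-17)·(-55) = 1168; w1·w1 = (-16)·(-16) + (-7)·(-7) + (-17)·(-17) = 594
λ ≈ 1168/594 = 1.966

λ ≈ 1.966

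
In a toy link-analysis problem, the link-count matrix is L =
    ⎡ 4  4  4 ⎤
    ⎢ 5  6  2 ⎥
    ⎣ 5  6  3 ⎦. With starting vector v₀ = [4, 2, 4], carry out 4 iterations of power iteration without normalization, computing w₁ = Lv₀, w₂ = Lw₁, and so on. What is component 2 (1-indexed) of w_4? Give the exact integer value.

87400

w1 = Lv₀ = (40, 40, 44)
w2 = Lw1 = (496, 528, 572)
w3 = Lw2 = (6384, 6792, 7364)
w4 = Lw3 = (82160, 87400, 94764)
The requested component of w4 is 87400.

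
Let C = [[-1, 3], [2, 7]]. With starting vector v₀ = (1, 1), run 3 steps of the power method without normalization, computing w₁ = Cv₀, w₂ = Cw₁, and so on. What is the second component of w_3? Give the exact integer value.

w1 = Cv₀ = ((-1)·1 + 3·1; 2·1 + 7·1) = (2, 9)
w2 = Cw1 = ((-1)·2 + 3·9; 2·2 + 7·9) = (25, 67)
w3 = Cw2 = (176, 519)
The requested component of w3 is 519.

519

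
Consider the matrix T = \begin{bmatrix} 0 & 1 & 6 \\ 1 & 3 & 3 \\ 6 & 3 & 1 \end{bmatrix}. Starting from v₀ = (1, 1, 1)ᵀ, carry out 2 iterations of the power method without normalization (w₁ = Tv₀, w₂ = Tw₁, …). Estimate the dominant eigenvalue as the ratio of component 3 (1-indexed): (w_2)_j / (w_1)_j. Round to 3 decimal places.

w1 = Tv₀ = (7, 7, 10)
w2 = Tw1 = (67, 58, 73)
Ratio at component: 73 / 10 = 7.300

7.300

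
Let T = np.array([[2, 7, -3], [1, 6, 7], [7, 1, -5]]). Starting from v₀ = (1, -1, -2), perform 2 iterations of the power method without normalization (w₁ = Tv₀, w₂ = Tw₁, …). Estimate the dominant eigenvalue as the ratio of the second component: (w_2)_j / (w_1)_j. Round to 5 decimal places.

w1 = Tv₀ = (1, -19, 16)
w2 = Tw1 = (-179, -1, -92)
Ratio at component: -1 / -19 = 0.05263

0.05263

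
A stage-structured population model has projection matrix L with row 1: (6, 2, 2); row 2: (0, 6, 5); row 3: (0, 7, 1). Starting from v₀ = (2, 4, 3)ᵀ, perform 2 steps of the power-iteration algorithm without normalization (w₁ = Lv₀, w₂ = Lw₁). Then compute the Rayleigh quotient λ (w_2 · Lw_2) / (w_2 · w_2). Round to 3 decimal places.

w1 = Lv₀ = (6·2 + 2·4 + 2·3; 0·2 + 6·4 + 5·3; 0·2 + 7·4 + 1·3) = (26, 39, 31)
w2 = Lw1 = (6·26 + 2·39 + 2·31; 0·26 + 6·39 + 5·31; 0·26 + 7·39 + 1·31) = (296, 389, 304)
Lw2 = (3162, 3854, 3027)
w2·Lw2 = 296·3162 + 389·3854 + 304·3027 = 3355366; w2·w2 = 296·296 + 389·389 + 304·304 = 331353
λ ≈ 3355366/331353 = 10.126

λ ≈ 10.126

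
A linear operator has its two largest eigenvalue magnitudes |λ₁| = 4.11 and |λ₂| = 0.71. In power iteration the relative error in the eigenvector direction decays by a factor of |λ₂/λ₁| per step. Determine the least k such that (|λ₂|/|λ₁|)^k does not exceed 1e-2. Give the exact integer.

3

|λ₂/λ₁| = 0.71/4.11 = 0.17275
Need k ≥ ln(1e-2) / ln(0.17275) = -4.6052 / -1.7559 ≈ 2.623
Smallest integer k satisfying the bound: 3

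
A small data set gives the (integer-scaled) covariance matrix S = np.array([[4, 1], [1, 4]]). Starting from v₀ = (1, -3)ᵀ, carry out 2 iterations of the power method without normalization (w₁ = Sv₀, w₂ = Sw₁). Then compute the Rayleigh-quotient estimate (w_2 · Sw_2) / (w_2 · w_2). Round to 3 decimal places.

w1 = Sv₀ = (1, -11)
w2 = Sw1 = (-7, -43)
Sw2 = (-71, -179)
w2·Sw2 = (-7)·(-71) + (-43)·(-179) = 8194; w2·w2 = (-7)·(-7) + (-43)·(-43) = 1898
λ ≈ 8194/1898 = 4.317

4.317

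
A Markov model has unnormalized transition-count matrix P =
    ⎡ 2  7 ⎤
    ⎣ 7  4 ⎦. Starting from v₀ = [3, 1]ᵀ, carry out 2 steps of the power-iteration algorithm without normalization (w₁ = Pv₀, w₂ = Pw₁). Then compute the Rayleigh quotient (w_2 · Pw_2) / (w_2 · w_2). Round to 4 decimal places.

λ ≈ 9.9399

w1 = Pv₀ = (2·3 + 7·1; 7·3 + 4·1) = (13, 25)
w2 = Pw1 = (2·13 + 7·25; 7·13 + 4·25) = (201, 191)
Pw2 = (1739, 2171)
w2·Pw2 = 201·1739 + 191·2171 = 764200; w2·w2 = 201·201 + 191·191 = 76882
λ ≈ 764200/76882 = 9.9399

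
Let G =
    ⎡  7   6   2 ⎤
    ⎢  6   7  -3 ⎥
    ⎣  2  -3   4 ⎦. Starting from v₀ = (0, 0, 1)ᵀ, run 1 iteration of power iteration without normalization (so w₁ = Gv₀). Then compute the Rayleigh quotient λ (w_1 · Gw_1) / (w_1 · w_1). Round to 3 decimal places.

w1 = Gv₀ = (7·0 + 6·0 + 2·1; 6·0 + 7·0 + (-3)·1; 2·0 + (-3)·0 + 4·1) = (2, -3, 4)
Gw1 = (4, -21, 29)
w1·Gw1 = 2·4 + (-3)·(-21) + 4·29 = 187; w1·w1 = 2·2 + (-3)·(-3) + 4·4 = 29
λ ≈ 187/29 = 6.448

λ ≈ 6.448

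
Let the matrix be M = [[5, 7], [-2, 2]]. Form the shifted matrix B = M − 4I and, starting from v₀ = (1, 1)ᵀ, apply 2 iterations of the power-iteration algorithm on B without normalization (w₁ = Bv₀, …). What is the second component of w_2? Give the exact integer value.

B = M − 4I has rows (1, 7); (-2, -2)
w1 = Bv₀ = (1·1 + 7·1; (-2)·1 + (-2)·1) = (8, -4)
w2 = Bw1 = (1·8 + 7·(-4); (-2)·8 + (-2)·(-4)) = (-20, -8)
Requested component of w2: -8

-8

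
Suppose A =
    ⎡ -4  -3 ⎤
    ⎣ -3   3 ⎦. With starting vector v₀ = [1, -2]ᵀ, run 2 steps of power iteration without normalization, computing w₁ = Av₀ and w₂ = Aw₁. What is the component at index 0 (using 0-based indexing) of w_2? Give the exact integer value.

w1 = Av₀ = ((-4)·1 + (-3)·(-2); (-3)·1 + 3·(-2)) = (2, -9)
w2 = Aw1 = ((-4)·2 + (-3)·(-9); (-3)·2 + 3·(-9)) = (19, -33)
The requested component of w2 is 19.

19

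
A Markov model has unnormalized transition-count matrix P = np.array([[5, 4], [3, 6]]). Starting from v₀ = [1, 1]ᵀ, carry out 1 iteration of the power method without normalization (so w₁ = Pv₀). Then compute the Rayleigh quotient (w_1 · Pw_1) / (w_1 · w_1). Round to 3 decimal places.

λ ≈ 9.000

w1 = Pv₀ = (5·1 + 4·1; 3·1 + 6·1) = (9, 9)
Pw1 = (81, 81)
w1·Pw1 = 9·81 + 9·81 = 1458; w1·w1 = 9·9 + 9·9 = 162
λ ≈ 1458/162 = 9.000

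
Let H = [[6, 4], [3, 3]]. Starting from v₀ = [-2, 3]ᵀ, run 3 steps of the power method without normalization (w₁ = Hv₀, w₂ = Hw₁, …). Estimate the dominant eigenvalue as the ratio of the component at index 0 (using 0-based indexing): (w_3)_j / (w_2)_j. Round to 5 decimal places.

9.00000

w1 = Hv₀ = (6·(-2) + 4·3; 3·(-2) + 3·3) = (0, 3)
w2 = Hw1 = (6·0 + 4·3; 3·0 + 3·3) = (12, 9)
w3 = Hw2 = (108, 63)
Ratio at component: 108 / 12 = 9.00000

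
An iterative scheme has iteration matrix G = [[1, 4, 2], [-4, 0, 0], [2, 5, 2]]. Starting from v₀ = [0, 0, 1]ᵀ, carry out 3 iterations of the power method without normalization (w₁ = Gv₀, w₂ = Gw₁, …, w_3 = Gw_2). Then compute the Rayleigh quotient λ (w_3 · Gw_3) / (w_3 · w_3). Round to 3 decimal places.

2.815

w1 = Gv₀ = (2, 0, 2)
w2 = Gw1 = (6, -8, 8)
w3 = Gw2 = (-10, -24, -12)
Gw3 = (-130, 40, -164)
w3·Gw3 = (-10)·(-130) + (-24)·40 + (-12)·(-164) = 2308; w3·w3 = (-10)·(-10) + (-24)·(-24) + (-12)·(-12) = 820
λ ≈ 2308/820 = 2.815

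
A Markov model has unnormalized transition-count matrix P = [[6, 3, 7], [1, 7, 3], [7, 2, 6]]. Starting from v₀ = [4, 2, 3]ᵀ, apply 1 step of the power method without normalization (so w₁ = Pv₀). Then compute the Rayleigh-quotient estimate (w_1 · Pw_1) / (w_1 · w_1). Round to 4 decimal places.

λ ≈ 14.3511

w1 = Pv₀ = (6·4 + 3·2 + 7·3; 1·4 + 7·2 + 3·3; 7·4 + 2·2 + 6·3) = (51, 27, 50)
Pw1 = (737, 390, 711)
w1·Pw1 = 51·737 + 27·390 + 50·711 = 83667; w1·w1 = 51·51 + 27·27 + 50·50 = 5830
λ ≈ 83667/5830 = 14.3511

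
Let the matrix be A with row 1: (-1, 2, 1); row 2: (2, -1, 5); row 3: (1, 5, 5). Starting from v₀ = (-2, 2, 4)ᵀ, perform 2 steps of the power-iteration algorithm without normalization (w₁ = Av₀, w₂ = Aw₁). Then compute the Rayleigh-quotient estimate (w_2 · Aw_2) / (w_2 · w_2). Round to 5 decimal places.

w1 = Av₀ = (10, 14, 28)
w2 = Aw1 = (46, 146, 220)
Aw2 = (466, 1046, 1876)
w2·Aw2 = 46·466 + 146·1046 + 220·1876 = 586872; w2·w2 = 46·46 + 146·146 + 220·220 = 71832
λ ≈ 586872/71832 = 8.17006

8.17006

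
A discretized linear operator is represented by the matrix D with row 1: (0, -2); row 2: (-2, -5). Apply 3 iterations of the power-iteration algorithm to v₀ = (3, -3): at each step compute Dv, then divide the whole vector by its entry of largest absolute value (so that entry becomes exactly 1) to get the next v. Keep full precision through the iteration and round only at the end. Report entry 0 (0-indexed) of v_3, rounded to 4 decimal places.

0.3551

Dv0 = (6.00000, 9.00000); divide by 9.00000 → v1 = (0.66667, 1.00000)
Dv1 = (-2.00000, -6.33333); divide by -6.33333 → v2 = (0.31579, 1.00000)
Dv2 = (-2.00000, -5.63158); divide by -5.63158 → v3 = (0.35514, 1.00000)
Requested entry of v3: 114/321 = 0.3551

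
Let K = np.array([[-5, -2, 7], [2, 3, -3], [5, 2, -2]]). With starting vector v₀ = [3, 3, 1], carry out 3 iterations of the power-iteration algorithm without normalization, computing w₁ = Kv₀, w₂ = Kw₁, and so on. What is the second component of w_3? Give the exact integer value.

463

w1 = Kv₀ = (-14, 12, 19)
w2 = Kw1 = (179, -49, -84)
w3 = Kw2 = (-1385, 463, 965)
The requested component of w3 is 463.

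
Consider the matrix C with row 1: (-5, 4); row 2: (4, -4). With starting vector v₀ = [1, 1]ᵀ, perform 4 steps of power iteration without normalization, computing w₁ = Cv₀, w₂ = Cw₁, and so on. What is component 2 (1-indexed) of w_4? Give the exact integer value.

w1 = Cv₀ = ((-5)·1 + 4·1; 4·1 + (-4)·1) = (-1, 0)
w2 = Cw1 = ((-5)·(-1) + 4·0; 4·(-1) + (-4)·0) = (5, -4)
w3 = Cw2 = (-41, 36)
w4 = Cw3 = (349, -308)
The requested component of w4 is -308.

-308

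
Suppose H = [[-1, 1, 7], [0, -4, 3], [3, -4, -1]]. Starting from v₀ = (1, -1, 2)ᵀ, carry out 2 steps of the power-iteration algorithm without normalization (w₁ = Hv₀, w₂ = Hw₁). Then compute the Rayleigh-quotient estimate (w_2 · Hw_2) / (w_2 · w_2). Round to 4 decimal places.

w1 = Hv₀ = ((-1)·1 + 1·(-1) + 7·2; 0·1 + (-4)·(-1) + 3·2; 3·1 + (-4)·(-1) + (-1)·2) = (12, 10, 5)
w2 = Hw1 = ((-1)·12 + 1·10 + 7·5; 0·12 + (-4)·10 + 3·5; 3·12 + (-4)·10 + (-1)·5) = (33, -25, -9)
Hw2 = (-121, 73, 208)
w2·Hw2 = 33·(-121) + (-25)·73 + (-9)·208 = -7690; w2·w2 = 33·33 + (-25)·(-25) + (-9)·(-9) = 1795
λ ≈ -7690/1795 = -4.2841

-4.2841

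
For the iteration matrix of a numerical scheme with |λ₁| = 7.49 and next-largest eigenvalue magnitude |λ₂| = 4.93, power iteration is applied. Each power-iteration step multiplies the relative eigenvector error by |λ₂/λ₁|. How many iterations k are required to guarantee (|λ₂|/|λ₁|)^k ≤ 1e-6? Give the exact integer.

34

|λ₂/λ₁| = 4.93/7.49 = 0.65821
Need k ≥ ln(1e-6) / ln(0.65821) = -13.8155 / -0.4182 ≈ 33.033
Smallest integer k satisfying the bound: 34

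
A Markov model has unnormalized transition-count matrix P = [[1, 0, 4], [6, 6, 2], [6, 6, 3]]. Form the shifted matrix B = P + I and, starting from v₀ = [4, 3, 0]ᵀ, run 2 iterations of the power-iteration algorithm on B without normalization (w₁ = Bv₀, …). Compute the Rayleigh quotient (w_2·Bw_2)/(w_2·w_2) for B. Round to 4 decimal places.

μ ≈ 11.7840

B = P + I has rows (2, 0, 4); (6, 7, 2); (6, 6, 4)
w1 = Bv₀ = (2·4 + 0·3 + 4·0; 6·4 + 7·3 + 2·0; 6·4 + 6·3 + 4·0) = (8, 45, 42)
w2 = Bw1 = (2·8 + 0·45 + 4·42; 6·8 + 7·45 + 2·42; 6·8 + 6·45 + 4·42) = (184, 447, 486)
Bw2 = (2312, 5205, 5730)
w2·Bw2 = 5536823; w2·w2 = 469861; μ ≈ 5536823/469861 = 11.7840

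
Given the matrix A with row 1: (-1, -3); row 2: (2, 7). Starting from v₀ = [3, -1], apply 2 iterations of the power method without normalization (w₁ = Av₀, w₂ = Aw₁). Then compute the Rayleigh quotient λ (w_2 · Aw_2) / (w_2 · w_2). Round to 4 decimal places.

6.1207

w1 = Av₀ = ((-1)·3 + (-3)·(-1); 2·3 + 7·(-1)) = (0, -1)
w2 = Aw1 = ((-1)·0 + (-3)·(-1); 2·0 + 7·(-1)) = (3, -7)
Aw2 = (18, -43)
w2·Aw2 = 3·18 + (-7)·(-43) = 355; w2·w2 = 3·3 + (-7)·(-7) = 58
λ ≈ 355/58 = 6.1207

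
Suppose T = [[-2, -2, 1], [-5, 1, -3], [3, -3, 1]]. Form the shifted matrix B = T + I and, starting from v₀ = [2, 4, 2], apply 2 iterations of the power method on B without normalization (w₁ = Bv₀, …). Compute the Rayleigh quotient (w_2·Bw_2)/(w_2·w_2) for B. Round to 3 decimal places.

-2.074

B = T + I has rows (-1, -2, 1); (-5, 2, -3); (3, -3, 2)
w1 = Bv₀ = ((-1)·2 + (-2)·4 + 1·2; (-5)·2 + 2·4 + (-3)·2; 3·2 + (-3)·4 + 2·2) = (-8, -8, -2)
w2 = Bw1 = ((-1)·(-8) + (-2)·(-8) + 1·(-2); (-5)·(-8) + 2·(-8) + (-3)·(-2); 3·(-8) + (-3)·(-8) + 2·(-2)) = (22, 30, -4)
Bw2 = (-86, -38, -32)
w2·Bw2 = -2904; w2·w2 = 1400; μ ≈ -2904/1400 = -2.074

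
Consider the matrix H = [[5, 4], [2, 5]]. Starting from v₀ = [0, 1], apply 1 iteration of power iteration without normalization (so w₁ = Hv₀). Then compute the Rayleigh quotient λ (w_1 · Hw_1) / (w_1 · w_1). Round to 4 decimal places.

w1 = Hv₀ = (4, 5)
Hw1 = (40, 33)
w1·Hw1 = 4·40 + 5·33 = 325; w1·w1 = 4·4 + 5·5 = 41
λ ≈ 325/41 = 7.9268

7.9268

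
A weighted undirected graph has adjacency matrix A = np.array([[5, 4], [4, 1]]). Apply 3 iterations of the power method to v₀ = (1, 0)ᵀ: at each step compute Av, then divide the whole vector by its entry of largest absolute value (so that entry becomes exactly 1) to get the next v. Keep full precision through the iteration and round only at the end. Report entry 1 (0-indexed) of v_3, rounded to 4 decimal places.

0.6246

Av0 = (5.00000, 4.00000); divide by 5.00000 → v1 = (1.00000, 0.80000)
Av1 = (8.20000, 4.80000); divide by 8.20000 → v2 = (1.00000, 0.58537)
Av2 = (7.34146, 4.58537); divide by 7.34146 → v3 = (1.00000, 0.62458)
Requested entry of v3: 188/301 = 0.6246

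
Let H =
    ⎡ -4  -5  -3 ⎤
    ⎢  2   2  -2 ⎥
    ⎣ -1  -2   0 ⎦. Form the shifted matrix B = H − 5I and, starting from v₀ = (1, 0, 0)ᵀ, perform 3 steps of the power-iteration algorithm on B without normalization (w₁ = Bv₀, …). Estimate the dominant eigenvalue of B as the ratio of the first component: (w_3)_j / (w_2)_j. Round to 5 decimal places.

B = H − 5I has rows (-9, -5, -3); (2, -3, -2); (-1, -2, -5)
w1 = Bv₀ = ((-9)·1 + (-5)·0 + (-3)·0; 2·1 + (-3)·0 + (-2)·0; (-1)·1 + (-2)·0 + (-5)·0) = (-9, 2, -1)
w2 = Bw1 = ((-9)·(-9) + (-5)·2 + (-3)·(-1); 2·(-9) + (-3)·2 + (-2)·(-1); (-1)·(-9) + (-2)·2 + (-5)·(-1)) = (74, -22, 10)
w3 = Bw2 = (-586, 194, -80)
Ratio: -586/74 = -7.91892

μ ≈ -7.91892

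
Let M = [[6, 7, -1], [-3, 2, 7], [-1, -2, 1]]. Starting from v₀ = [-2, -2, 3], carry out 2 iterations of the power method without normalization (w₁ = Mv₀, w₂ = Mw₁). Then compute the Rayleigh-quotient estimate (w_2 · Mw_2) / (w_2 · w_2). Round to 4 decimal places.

1.3951

w1 = Mv₀ = (6·(-2) + 7·(-2) + (-1)·3; (-3)·(-2) + 2·(-2) + 7·3; (-1)·(-2) + (-2)·(-2) + 1·3) = (-29, 23, 9)
w2 = Mw1 = (6·(-29) + 7·23 + (-1)·9; (-3)·(-29) + 2·23 + 7·9; (-1)·(-29) + (-2)·23 + 1·9) = (-22, 196, -8)
Mw2 = (1248, 402, -378)
w2·Mw2 = (-22)·1248 + 196·402 + (-8)·(-378) = 54360; w2·w2 = (-22)·(-22) + 196·196 + (-8)·(-8) = 38964
λ ≈ 54360/38964 = 1.3951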